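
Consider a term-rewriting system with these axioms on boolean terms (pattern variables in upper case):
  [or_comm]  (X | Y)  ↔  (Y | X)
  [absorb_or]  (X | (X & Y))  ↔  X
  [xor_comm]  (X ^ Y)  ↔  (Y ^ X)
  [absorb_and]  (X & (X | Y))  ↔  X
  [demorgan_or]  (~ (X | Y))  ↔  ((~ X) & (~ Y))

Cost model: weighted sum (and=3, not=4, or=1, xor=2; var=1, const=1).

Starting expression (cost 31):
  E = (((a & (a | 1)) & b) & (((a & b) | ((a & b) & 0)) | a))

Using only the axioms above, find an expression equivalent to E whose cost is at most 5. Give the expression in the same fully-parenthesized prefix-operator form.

1. [absorb_and →] (a & (a | 1))  →  a;  E = ((a & b) & (((a & b) | ((a & b) & 0)) | a))
2. [absorb_or →] ((a & b) | ((a & b) & 0))  →  (a & b);  E = ((a & b) & ((a & b) | a))
3. [absorb_and →] ((a & b) & ((a & b) | a))  →  (a & b);  cost 5 ≤ 5, done

(a & b)   [cost 5]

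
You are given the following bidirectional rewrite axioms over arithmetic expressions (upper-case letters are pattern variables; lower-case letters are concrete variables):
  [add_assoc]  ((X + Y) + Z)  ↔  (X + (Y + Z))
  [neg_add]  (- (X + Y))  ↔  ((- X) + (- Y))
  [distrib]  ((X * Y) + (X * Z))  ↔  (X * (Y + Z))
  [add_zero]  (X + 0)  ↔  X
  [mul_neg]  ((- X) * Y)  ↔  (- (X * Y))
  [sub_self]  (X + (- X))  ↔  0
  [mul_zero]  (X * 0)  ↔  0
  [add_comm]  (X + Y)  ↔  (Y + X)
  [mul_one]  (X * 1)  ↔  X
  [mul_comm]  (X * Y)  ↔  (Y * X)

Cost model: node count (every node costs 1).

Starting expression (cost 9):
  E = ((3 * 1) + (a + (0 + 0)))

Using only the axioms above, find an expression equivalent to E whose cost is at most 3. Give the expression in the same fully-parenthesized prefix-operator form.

1. [mul_one →] (3 * 1)  →  3;  E = (3 + (a + (0 + 0)))
2. [add_zero →] (0 + 0)  →  0;  E = (3 + (a + 0))
3. [add_zero →] (a + 0)  →  a;  cost 3 ≤ 3, done

(3 + a)   [cost 3]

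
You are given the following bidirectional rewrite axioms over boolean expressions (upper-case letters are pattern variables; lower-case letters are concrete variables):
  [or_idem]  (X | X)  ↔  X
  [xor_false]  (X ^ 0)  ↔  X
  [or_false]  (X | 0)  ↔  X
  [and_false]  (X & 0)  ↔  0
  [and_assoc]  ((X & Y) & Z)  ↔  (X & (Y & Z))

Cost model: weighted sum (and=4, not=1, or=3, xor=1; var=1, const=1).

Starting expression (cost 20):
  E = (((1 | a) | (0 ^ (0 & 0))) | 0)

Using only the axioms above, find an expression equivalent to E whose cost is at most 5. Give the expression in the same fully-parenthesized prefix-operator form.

(1 | a)   [cost 5]

1. [and_false →] (0 & 0)  →  0;  E = (((1 | a) | (0 ^ 0)) | 0)
2. [xor_false →] (0 ^ 0)  →  0;  E = (((1 | a) | 0) | 0)
3. [or_false →] (((1 | a) | 0) | 0)  →  ((1 | a) | 0)
4. [or_false →] ((1 | a) | 0)  →  (1 | a);  cost 5 ≤ 5, done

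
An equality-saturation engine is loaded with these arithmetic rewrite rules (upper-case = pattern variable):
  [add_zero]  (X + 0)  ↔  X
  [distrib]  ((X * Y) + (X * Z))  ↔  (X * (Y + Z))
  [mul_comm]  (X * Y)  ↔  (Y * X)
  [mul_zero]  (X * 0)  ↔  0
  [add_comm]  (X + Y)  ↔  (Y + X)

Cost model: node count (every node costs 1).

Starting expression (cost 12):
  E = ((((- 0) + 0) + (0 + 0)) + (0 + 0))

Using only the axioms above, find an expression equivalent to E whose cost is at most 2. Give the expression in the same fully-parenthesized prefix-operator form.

(- 0)   [cost 2]

1. [add_zero →] ((- 0) + 0)  →  (- 0);  E = (((- 0) + (0 + 0)) + (0 + 0))
2. [add_zero →] (0 + 0)  →  0;  E = (((- 0) + (0 + 0)) + 0)
3. [add_zero →] (0 + 0)  →  0;  E = (((- 0) + 0) + 0)
4. [add_zero →] ((- 0) + 0)  →  (- 0);  E = ((- 0) + 0)
5. [add_zero →] ((- 0) + 0)  →  (- 0);  cost 2 ≤ 2, done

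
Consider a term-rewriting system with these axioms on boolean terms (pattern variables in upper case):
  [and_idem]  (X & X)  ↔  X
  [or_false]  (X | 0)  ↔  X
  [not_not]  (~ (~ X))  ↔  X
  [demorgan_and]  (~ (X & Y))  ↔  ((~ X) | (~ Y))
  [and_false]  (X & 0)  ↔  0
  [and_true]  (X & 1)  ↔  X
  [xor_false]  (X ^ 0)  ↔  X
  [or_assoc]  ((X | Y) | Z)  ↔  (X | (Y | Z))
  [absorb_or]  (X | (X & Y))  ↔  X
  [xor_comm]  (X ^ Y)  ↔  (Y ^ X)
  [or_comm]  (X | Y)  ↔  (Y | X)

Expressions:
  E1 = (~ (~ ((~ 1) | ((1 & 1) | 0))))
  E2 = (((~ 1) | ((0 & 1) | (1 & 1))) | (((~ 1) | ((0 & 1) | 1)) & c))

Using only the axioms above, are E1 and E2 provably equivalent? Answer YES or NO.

step 1: not_not (→) rewrites (~ (~ ((~ 1) | ((1 & 1) | 0)))) into ((~ 1) | ((1 & 1) | 0))
step 2: or_comm (→) rewrites ((1 & 1) | 0) into (0 | (1 & 1)), now ((~ 1) | (0 | (1 & 1)))
step 3: and_true (→) rewrites (1 & 1) into 1, now ((~ 1) | (0 | 1))
step 4: and_true (←) rewrites 0 into (0 & 1), now ((~ 1) | ((0 & 1) | 1))
step 5: absorb_or (←) rewrites ((~ 1) | ((0 & 1) | 1)) into (((~ 1) | ((0 & 1) | 1)) | (((~ 1) | ((0 & 1) | 1)) & c))
step 6: and_true (←) rewrites 1 into (1 & 1), which is E2

YES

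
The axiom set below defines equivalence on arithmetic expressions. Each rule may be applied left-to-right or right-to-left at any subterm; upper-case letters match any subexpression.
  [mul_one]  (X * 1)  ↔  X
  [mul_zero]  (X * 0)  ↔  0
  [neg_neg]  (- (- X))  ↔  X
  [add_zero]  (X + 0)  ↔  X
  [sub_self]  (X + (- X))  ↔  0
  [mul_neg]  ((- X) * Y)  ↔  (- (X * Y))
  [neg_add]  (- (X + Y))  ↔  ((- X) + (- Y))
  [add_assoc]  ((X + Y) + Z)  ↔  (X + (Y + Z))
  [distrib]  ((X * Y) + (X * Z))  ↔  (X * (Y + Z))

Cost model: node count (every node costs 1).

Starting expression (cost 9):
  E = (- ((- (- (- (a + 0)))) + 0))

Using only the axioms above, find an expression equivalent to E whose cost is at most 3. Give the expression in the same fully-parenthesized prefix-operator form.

step 1: add_zero (→) rewrites ((- (- (- (a + 0)))) + 0) into (- (- (- (a + 0)))), now (- (- (- (- (a + 0)))))
step 2: add_zero (→) rewrites (a + 0) into a, now (- (- (- (- a))))
step 3: neg_neg (→) rewrites (- (- (- (- a)))) into (- (- a)), reaching cost 3 (bound 3)

(- (- a))   [cost 3]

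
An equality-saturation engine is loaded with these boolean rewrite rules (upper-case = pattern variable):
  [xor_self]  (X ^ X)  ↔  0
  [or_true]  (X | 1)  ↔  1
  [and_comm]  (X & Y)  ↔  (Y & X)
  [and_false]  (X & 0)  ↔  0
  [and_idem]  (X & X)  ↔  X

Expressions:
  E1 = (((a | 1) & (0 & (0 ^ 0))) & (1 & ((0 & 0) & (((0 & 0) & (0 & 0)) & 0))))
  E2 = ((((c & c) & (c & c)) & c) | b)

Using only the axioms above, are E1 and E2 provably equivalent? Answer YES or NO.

Every axiom is a valid identity, so a rewrite proof would force E1 and E2 to agree under every assignment.
At a=0, b=0, c=1: E1 = 0 but E2 = 1; they differ, so no derivation exists.

NO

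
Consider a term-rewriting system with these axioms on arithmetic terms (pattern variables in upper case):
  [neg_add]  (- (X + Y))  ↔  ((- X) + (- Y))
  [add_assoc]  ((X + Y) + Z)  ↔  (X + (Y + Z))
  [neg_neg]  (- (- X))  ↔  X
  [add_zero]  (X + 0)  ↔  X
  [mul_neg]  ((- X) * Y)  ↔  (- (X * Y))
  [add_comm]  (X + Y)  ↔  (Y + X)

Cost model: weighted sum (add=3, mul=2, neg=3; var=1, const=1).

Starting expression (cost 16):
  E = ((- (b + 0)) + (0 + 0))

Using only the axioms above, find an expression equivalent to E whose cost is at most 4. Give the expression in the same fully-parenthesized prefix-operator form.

(1) (0 + 0)  =[add_zero →]=  0    ⊢ ((- (b + 0)) + 0)
(2) ((- (b + 0)) + 0)  =[add_zero →]=  (- (b + 0))
(3) (b + 0)  =[add_zero →]=  b    ⊢ cost 4, within 4

(- b)   [cost 4]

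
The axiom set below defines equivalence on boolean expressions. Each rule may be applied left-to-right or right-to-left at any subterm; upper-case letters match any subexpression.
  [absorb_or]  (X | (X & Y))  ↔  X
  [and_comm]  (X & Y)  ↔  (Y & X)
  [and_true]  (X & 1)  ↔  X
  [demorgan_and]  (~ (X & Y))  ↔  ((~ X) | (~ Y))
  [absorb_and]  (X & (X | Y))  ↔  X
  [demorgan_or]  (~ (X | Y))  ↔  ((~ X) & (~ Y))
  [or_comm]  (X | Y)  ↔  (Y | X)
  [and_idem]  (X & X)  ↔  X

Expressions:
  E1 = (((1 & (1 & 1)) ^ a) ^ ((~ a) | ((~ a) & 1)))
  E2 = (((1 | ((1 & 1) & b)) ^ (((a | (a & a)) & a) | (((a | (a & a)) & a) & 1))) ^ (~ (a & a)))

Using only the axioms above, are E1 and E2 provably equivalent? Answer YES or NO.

step 1: absorb_or (→) rewrites ((~ a) | ((~ a) & 1)) into (~ a), now (((1 & (1 & 1)) ^ a) ^ (~ a))
step 2: and_true (→) rewrites (1 & 1) into 1, now (((1 & 1) ^ a) ^ (~ a))
step 3: and_idem (→) rewrites (1 & 1) into 1, now ((1 ^ a) ^ (~ a))
step 4: and_idem (←) rewrites a into (a & a), now ((1 ^ (a & a)) ^ (~ a))
step 5: and_idem (←) rewrites a into (a & a), now ((1 ^ (a & a)) ^ (~ (a & a)))
step 6: absorb_or (←) rewrites a into (a | (a & a)), now ((1 ^ ((a | (a & a)) & a)) ^ (~ (a & a)))
step 7: absorb_or (←) rewrites 1 into (1 | (1 & b)), now (((1 | (1 & b)) ^ ((a | (a & a)) & a)) ^ (~ (a & a)))
step 8: and_idem (←) rewrites 1 into (1 & 1), now (((1 | ((1 & 1) & b)) ^ ((a | (a & a)) & a)) ^ (~ (a & a)))
step 9: absorb_or (←) rewrites ((a | (a & a)) & a) into (((a | (a & a)) & a) | (((a | (a & a)) & a) & 1)), which is E2

YES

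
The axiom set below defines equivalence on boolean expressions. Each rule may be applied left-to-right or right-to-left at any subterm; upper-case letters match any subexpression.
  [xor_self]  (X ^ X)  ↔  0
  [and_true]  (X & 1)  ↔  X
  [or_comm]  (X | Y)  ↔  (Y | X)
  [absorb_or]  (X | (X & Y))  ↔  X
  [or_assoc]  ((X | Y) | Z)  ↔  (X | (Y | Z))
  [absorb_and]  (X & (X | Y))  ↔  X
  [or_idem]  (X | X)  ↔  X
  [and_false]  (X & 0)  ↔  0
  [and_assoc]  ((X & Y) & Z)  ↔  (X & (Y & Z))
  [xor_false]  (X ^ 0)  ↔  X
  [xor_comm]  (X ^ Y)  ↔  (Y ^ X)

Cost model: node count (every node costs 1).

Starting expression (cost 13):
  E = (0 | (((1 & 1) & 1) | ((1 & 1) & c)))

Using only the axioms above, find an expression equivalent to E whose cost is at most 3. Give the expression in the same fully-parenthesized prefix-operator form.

(0 | 1)   [cost 3]

(1) ((1 & 1) & 1)  =[and_true →]=  (1 & 1)    ⊢ (0 | ((1 & 1) | ((1 & 1) & c)))
(2) ((1 & 1) | ((1 & 1) & c))  =[absorb_or →]=  (1 & 1)    ⊢ (0 | (1 & 1))
(3) (1 & 1)  =[and_true →]=  1    ⊢ cost 3, within 3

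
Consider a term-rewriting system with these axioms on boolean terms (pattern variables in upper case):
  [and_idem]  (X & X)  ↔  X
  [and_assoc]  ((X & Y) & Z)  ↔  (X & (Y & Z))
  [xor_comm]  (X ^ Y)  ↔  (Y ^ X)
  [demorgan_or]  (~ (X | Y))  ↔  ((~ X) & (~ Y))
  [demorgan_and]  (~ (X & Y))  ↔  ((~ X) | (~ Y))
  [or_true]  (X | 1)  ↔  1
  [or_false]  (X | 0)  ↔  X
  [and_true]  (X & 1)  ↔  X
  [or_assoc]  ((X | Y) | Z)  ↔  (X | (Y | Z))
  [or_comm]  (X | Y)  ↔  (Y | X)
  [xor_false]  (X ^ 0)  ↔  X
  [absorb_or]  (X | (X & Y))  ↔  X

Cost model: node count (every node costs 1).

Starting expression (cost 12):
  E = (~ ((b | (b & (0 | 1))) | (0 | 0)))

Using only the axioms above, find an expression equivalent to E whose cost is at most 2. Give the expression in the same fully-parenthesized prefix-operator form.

(~ b)   [cost 2]

step 1: or_true (→) rewrites (0 | 1) into 1, now (~ ((b | (b & 1)) | (0 | 0)))
step 2: absorb_or (→) rewrites (b | (b & 1)) into b, now (~ (b | (0 | 0)))
step 3: or_false (→) rewrites (0 | 0) into 0, now (~ (b | 0))
step 4: or_false (→) rewrites (b | 0) into b, reaching cost 2 (bound 2)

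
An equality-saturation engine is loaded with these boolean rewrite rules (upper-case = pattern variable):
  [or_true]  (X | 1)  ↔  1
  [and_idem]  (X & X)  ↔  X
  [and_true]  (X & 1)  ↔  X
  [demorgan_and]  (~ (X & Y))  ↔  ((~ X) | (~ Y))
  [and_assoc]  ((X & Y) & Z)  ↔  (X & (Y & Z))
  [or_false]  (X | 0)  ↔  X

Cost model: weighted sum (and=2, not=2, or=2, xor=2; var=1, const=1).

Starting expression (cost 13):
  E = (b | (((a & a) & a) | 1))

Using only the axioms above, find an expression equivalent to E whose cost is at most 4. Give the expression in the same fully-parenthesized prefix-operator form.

1. [and_idem →] (a & a)  →  a;  E = (b | ((a & a) | 1))
2. [and_idem →] (a & a)  →  a;  E = (b | (a | 1))
3. [or_true →] (a | 1)  →  1;  cost 4 ≤ 4, done

(b | 1)   [cost 4]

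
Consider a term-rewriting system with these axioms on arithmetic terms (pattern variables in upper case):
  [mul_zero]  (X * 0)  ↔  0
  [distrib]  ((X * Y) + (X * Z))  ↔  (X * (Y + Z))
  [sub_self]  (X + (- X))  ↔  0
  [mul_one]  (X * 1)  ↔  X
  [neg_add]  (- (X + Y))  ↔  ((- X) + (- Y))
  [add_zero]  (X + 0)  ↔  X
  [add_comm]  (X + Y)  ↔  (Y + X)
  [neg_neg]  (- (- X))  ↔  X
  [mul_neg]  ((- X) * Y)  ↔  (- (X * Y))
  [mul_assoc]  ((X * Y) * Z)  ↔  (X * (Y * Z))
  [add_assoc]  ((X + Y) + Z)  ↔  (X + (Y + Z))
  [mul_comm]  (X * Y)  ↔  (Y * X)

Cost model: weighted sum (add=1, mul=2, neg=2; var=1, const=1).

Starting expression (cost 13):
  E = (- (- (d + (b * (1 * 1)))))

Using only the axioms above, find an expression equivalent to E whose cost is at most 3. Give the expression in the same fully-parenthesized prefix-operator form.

(d + b)   [cost 3]

step 1: neg_neg (→) rewrites (- (- (d + (b * (1 * 1))))) into (d + (b * (1 * 1)))
step 2: mul_one (→) rewrites (1 * 1) into 1, now (d + (b * 1))
step 3: mul_one (→) rewrites (b * 1) into b, reaching cost 3 (bound 3)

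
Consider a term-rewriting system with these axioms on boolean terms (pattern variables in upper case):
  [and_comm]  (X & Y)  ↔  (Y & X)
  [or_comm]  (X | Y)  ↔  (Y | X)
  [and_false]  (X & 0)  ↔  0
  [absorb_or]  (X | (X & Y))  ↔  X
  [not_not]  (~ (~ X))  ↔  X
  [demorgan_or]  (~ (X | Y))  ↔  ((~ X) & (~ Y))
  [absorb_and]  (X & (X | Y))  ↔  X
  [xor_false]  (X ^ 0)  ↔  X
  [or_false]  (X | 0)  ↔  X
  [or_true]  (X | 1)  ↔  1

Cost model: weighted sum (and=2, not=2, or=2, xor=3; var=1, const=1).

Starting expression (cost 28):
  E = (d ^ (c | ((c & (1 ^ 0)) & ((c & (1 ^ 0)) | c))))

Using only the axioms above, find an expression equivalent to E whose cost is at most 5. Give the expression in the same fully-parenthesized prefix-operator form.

(d ^ c)   [cost 5]

(1) ((c & (1 ^ 0)) & ((c & (1 ^ 0)) | c))  =[absorb_and →]=  (c & (1 ^ 0))    ⊢ (d ^ (c | (c & (1 ^ 0))))
(2) (1 ^ 0)  =[xor_false →]=  1    ⊢ (d ^ (c | (c & 1)))
(3) (c | (c & 1))  =[absorb_or →]=  c    ⊢ cost 5, within 5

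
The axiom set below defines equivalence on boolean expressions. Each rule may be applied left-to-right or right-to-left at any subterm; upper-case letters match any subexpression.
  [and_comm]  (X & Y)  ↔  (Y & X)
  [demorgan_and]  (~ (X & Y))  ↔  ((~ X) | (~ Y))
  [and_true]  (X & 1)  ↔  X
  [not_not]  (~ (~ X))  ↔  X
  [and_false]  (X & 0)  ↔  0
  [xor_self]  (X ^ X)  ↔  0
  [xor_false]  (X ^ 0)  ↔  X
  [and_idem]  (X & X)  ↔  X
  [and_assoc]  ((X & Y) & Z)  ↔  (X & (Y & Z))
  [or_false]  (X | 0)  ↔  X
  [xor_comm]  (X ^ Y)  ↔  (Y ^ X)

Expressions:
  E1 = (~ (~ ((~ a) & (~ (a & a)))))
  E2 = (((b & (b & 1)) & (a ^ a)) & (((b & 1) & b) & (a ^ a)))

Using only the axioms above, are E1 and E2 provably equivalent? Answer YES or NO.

NO

All listed rules preserve value, hence provable equivalence implies equal values everywhere; look for a separating assignment.
a=0, b=0 gives E1 ↦ 1, E2 ↦ 0; values differ ⇒ not provably equivalent.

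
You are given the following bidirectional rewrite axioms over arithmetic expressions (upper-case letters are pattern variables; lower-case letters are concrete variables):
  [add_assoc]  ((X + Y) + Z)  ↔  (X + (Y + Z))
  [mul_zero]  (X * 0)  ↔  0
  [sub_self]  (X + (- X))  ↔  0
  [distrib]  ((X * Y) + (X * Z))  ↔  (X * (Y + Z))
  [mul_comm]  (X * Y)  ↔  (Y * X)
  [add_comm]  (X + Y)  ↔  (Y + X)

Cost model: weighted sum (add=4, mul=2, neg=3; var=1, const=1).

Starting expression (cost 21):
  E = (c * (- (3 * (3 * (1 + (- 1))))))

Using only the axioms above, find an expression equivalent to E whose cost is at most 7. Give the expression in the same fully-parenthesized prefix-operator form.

(c * (- 0))   [cost 7]

step 1: sub_self (→) rewrites (1 + (- 1)) into 0, now (c * (- (3 * (3 * 0))))
step 2: mul_zero (→) rewrites (3 * 0) into 0, now (c * (- (3 * 0)))
step 3: mul_zero (→) rewrites (3 * 0) into 0, reaching cost 7 (bound 7)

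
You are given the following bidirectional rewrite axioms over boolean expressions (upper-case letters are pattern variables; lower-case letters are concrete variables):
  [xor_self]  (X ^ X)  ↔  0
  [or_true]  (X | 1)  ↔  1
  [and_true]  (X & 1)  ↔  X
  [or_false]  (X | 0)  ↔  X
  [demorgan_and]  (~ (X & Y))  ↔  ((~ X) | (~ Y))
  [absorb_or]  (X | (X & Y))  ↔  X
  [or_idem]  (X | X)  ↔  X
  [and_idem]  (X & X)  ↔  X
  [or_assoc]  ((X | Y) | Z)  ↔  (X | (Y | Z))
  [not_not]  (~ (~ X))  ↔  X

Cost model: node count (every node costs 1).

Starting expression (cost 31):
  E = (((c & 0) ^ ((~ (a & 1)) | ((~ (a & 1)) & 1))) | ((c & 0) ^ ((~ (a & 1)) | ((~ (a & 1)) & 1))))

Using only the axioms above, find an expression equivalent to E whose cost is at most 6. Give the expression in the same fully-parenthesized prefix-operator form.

((c & 0) ^ (~ a))   [cost 6]

(1) (((c & 0) ^ ((~ (a & 1)) | ((~ (a & 1)) & 1))) | ((c & 0) ^ ((~ (a & 1)) | ((~ (a & 1)) & 1))))  =[or_idem →]=  ((c & 0) ^ ((~ (a & 1)) | ((~ (a & 1)) & 1)))
(2) ((~ (a & 1)) | ((~ (a & 1)) & 1))  =[absorb_or →]=  (~ (a & 1))    ⊢ ((c & 0) ^ (~ (a & 1)))
(3) (a & 1)  =[and_true →]=  a    ⊢ cost 6, within 6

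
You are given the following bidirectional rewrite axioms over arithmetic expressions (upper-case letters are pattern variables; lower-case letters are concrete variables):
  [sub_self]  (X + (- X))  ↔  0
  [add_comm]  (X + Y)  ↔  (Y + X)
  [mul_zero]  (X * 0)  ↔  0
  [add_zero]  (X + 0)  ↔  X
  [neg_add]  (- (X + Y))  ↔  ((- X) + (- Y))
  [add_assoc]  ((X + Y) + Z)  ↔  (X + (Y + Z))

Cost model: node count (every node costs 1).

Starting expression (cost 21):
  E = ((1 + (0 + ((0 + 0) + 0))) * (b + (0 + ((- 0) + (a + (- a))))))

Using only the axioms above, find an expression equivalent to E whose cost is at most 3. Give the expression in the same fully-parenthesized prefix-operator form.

step 1: sub_self (→) rewrites (a + (- a)) into 0, now ((1 + (0 + ((0 + 0) + 0))) * (b + (0 + ((- 0) + 0))))
step 2: add_zero (→) rewrites ((- 0) + 0) into (- 0), now ((1 + (0 + ((0 + 0) + 0))) * (b + (0 + (- 0))))
step 3: add_zero (→) rewrites (0 + 0) into 0, now ((1 + (0 + (0 + 0))) * (b + (0 + (- 0))))
step 4: add_comm (→) rewrites (b + (0 + (- 0))) into ((0 + (- 0)) + b), now ((1 + (0 + (0 + 0))) * ((0 + (- 0)) + b))
step 5: sub_self (→) rewrites (0 + (- 0)) into 0, now ((1 + (0 + (0 + 0))) * (0 + b))
step 6: add_comm (→) rewrites (0 + b) into (b + 0), now ((1 + (0 + (0 + 0))) * (b + 0))
step 7: add_zero (→) rewrites (b + 0) into b, now ((1 + (0 + (0 + 0))) * b)
step 8: add_zero (→) rewrites (0 + 0) into 0, now ((1 + (0 + 0)) * b)
step 9: add_zero (→) rewrites (0 + 0) into 0, now ((1 + 0) * b)
step 10: add_zero (→) rewrites (1 + 0) into 1, reaching cost 3 (bound 3)

(1 * b)   [cost 3]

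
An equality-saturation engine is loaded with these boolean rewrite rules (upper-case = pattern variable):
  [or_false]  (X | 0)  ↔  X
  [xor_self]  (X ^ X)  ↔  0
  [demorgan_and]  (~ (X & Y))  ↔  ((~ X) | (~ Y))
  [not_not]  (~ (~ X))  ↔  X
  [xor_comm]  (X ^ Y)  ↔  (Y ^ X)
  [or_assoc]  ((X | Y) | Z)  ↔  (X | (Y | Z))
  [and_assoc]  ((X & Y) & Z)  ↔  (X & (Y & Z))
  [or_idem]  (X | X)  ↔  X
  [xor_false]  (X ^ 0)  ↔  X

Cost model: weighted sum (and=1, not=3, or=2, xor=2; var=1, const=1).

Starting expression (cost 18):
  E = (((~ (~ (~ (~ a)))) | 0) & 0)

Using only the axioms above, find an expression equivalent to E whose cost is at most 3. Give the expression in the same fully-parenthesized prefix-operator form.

step 1: not_not (→) rewrites (~ (~ (~ a))) into (~ a), now (((~ (~ a)) | 0) & 0)
step 2: not_not (→) rewrites (~ (~ a)) into a, now ((a | 0) & 0)
step 3: or_false (→) rewrites (a | 0) into a, reaching cost 3 (bound 3)

(a & 0)   [cost 3]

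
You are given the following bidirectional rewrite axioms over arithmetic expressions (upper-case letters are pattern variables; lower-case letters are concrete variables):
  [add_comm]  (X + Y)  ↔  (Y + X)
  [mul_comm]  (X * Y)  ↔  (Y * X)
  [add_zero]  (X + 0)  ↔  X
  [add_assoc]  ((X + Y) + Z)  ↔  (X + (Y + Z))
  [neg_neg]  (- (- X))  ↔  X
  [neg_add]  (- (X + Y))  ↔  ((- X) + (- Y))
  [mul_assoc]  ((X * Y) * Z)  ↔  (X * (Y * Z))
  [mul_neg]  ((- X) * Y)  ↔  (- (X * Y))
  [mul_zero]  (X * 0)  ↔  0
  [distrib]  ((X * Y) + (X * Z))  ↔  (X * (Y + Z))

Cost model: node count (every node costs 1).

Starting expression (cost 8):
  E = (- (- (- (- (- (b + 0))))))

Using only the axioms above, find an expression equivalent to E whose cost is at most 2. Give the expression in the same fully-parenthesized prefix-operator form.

(- b)   [cost 2]

(1) (- (- (- (- (- (b + 0))))))  =[neg_neg →]=  (- (- (- (b + 0))))
(2) (- (- (- (b + 0))))  =[neg_neg →]=  (- (b + 0))
(3) (b + 0)  =[add_zero →]=  b    ⊢ cost 2, within 2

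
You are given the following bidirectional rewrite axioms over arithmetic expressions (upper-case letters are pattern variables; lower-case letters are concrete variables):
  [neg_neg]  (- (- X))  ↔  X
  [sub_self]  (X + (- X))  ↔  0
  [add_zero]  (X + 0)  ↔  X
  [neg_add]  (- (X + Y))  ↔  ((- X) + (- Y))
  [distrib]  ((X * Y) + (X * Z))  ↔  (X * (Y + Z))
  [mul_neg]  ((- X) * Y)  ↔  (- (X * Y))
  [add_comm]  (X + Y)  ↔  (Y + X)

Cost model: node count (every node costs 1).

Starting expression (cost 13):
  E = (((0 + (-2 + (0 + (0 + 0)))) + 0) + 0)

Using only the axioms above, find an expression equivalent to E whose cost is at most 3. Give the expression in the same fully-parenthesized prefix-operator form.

1. [add_zero →] ((0 + (-2 + (0 + (0 + 0)))) + 0)  →  (0 + (-2 + (0 + (0 + 0))));  E = ((0 + (-2 + (0 + (0 + 0)))) + 0)
2. [add_comm →] (0 + (0 + 0))  →  ((0 + 0) + 0);  E = ((0 + (-2 + ((0 + 0) + 0))) + 0)
3. [add_zero →] ((0 + (-2 + ((0 + 0) + 0))) + 0)  →  (0 + (-2 + ((0 + 0) + 0)))
4. [add_comm →] (0 + (-2 + ((0 + 0) + 0)))  →  ((-2 + ((0 + 0) + 0)) + 0)
5. [add_zero →] ((-2 + ((0 + 0) + 0)) + 0)  →  (-2 + ((0 + 0) + 0))
6. [add_zero →] ((0 + 0) + 0)  →  (0 + 0);  E = (-2 + (0 + 0))
7. [add_zero →] (0 + 0)  →  0;  cost 3 ≤ 3, done

(-2 + 0)   [cost 3]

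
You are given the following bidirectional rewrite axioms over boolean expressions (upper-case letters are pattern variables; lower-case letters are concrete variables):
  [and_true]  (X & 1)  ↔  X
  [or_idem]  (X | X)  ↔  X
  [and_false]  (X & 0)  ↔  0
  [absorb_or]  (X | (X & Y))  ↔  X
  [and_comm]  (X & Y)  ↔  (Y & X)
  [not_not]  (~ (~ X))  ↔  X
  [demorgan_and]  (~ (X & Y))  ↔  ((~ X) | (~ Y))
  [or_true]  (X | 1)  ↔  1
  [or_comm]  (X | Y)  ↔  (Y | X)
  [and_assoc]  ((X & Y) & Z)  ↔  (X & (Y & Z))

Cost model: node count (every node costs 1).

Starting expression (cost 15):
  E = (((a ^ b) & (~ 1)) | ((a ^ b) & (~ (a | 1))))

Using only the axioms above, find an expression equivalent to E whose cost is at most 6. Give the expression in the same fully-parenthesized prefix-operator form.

step 1: or_comm (→) rewrites (((a ^ b) & (~ 1)) | ((a ^ b) & (~ (a | 1)))) into (((a ^ b) & (~ (a | 1))) | ((a ^ b) & (~ 1)))
step 2: or_true (→) rewrites (a | 1) into 1, now (((a ^ b) & (~ 1)) | ((a ^ b) & (~ 1)))
step 3: or_idem (→) rewrites (((a ^ b) & (~ 1)) | ((a ^ b) & (~ 1))) into ((a ^ b) & (~ 1)), reaching cost 6 (bound 6)

((a ^ b) & (~ 1))   [cost 6]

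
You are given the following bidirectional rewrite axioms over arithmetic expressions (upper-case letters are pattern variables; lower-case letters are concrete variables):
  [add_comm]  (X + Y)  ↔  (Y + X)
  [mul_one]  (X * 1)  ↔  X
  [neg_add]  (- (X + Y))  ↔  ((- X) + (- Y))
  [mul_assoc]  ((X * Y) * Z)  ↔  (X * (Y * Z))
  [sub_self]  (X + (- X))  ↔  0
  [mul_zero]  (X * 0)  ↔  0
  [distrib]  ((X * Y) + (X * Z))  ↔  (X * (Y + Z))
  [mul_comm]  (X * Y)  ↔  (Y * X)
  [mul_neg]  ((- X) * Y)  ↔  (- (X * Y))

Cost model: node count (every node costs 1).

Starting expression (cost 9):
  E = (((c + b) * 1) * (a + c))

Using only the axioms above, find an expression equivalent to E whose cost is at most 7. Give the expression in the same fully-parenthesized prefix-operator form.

((b + c) * (a + c))   [cost 7]

(1) (c + b)  =[add_comm →]=  (b + c)    ⊢ (((b + c) * 1) * (a + c))
(2) ((b + c) * 1)  =[mul_one →]=  (b + c)    ⊢ cost 7, within 7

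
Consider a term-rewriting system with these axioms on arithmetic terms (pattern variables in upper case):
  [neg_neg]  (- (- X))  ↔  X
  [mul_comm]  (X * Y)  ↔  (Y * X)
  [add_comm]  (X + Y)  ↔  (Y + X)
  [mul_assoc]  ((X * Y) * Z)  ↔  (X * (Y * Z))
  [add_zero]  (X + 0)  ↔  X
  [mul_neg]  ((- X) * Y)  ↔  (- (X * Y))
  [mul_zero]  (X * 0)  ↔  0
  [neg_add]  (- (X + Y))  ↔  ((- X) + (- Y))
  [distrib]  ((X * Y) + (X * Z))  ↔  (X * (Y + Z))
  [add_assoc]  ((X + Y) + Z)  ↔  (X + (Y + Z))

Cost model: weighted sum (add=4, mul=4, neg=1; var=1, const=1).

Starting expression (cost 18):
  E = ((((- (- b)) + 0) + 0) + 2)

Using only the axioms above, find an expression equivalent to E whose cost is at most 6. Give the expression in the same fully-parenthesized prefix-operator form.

1. [add_zero →] ((- (- b)) + 0)  →  (- (- b));  E = (((- (- b)) + 0) + 2)
2. [neg_neg →] (- (- b))  →  b;  E = ((b + 0) + 2)
3. [add_zero →] (b + 0)  →  b;  cost 6 ≤ 6, done

(b + 2)   [cost 6]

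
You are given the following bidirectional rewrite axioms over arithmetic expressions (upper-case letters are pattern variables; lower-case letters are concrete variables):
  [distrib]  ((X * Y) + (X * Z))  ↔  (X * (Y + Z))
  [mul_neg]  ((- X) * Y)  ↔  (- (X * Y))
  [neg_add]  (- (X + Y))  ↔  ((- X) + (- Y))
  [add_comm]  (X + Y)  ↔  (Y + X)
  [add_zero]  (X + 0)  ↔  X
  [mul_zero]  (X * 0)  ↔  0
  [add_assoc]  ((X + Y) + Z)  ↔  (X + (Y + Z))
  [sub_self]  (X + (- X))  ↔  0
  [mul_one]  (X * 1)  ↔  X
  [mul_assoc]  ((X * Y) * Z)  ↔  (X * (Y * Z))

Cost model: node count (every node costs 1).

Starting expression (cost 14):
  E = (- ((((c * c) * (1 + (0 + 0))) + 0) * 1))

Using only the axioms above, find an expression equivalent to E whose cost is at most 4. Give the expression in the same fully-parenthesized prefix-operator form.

(- (c * c))   [cost 4]

1. [mul_one →] ((((c * c) * (1 + (0 + 0))) + 0) * 1)  →  (((c * c) * (1 + (0 + 0))) + 0);  E = (- (((c * c) * (1 + (0 + 0))) + 0))
2. [add_zero →] (0 + 0)  →  0;  E = (- (((c * c) * (1 + 0)) + 0))
3. [add_zero →] (1 + 0)  →  1;  E = (- (((c * c) * 1) + 0))
4. [add_zero →] (((c * c) * 1) + 0)  →  ((c * c) * 1);  E = (- ((c * c) * 1))
5. [mul_assoc →] ((c * c) * 1)  →  (c * (c * 1));  E = (- (c * (c * 1)))
6. [mul_one →] (c * 1)  →  c;  cost 4 ≤ 4, done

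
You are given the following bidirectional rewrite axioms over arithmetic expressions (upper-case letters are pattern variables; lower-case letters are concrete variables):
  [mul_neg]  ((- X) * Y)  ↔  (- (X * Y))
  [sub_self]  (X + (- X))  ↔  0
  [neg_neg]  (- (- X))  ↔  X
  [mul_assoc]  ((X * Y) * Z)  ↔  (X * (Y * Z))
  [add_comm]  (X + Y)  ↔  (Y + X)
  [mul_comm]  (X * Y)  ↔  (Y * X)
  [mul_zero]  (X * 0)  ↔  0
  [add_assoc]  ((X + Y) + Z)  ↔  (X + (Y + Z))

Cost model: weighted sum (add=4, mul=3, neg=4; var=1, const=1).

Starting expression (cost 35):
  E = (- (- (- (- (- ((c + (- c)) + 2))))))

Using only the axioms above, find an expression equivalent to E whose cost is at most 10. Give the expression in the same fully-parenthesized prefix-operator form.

(- (0 + 2))   [cost 10]

(1) (c + (- c))  =[sub_self →]=  0    ⊢ (- (- (- (- (- (0 + 2))))))
(2) (- (- (- (- (0 + 2)))))  =[neg_neg →]=  (- (- (0 + 2)))    ⊢ (- (- (- (0 + 2))))
(3) (- (- (0 + 2)))  =[neg_neg →]=  (0 + 2)    ⊢ cost 10, within 10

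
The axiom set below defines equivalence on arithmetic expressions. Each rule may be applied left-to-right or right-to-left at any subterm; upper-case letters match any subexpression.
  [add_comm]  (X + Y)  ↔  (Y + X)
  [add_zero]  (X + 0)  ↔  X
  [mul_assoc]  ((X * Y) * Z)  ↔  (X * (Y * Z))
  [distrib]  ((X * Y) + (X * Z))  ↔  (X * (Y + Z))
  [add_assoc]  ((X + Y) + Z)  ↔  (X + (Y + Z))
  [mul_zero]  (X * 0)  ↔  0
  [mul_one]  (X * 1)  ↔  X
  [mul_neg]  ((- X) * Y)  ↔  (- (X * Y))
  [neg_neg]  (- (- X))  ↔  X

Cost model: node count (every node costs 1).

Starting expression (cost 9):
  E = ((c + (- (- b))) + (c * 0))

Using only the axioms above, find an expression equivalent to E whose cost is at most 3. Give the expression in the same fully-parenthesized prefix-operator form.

1. [mul_zero →] (c * 0)  →  0;  E = ((c + (- (- b))) + 0)
2. [add_zero →] ((c + (- (- b))) + 0)  →  (c + (- (- b)))
3. [neg_neg →] (- (- b))  →  b;  cost 3 ≤ 3, done

(c + b)   [cost 3]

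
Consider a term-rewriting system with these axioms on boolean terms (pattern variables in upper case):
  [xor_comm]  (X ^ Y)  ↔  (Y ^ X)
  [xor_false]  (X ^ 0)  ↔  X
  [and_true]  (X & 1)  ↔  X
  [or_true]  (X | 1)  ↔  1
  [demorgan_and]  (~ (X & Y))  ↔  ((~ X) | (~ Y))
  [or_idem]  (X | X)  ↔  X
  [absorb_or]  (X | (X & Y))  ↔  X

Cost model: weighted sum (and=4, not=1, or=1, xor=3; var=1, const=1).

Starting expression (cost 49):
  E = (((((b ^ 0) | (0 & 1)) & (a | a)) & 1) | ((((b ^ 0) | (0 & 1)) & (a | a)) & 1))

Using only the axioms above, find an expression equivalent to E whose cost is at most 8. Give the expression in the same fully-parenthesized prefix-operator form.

step 1: or_idem (→) rewrites (((((b ^ 0) | (0 & 1)) & (a | a)) & 1) | ((((b ^ 0) | (0 & 1)) & (a | a)) & 1)) into ((((b ^ 0) | (0 & 1)) & (a | a)) & 1)
step 2: xor_false (→) rewrites (b ^ 0) into b, now (((b | (0 & 1)) & (a | a)) & 1)
step 3: and_true (→) rewrites (((b | (0 & 1)) & (a | a)) & 1) into ((b | (0 & 1)) & (a | a))
step 4: and_true (→) rewrites (0 & 1) into 0, now ((b | 0) & (a | a))
step 5: or_idem (→) rewrites (a | a) into a, reaching cost 8 (bound 8)

((b | 0) & a)   [cost 8]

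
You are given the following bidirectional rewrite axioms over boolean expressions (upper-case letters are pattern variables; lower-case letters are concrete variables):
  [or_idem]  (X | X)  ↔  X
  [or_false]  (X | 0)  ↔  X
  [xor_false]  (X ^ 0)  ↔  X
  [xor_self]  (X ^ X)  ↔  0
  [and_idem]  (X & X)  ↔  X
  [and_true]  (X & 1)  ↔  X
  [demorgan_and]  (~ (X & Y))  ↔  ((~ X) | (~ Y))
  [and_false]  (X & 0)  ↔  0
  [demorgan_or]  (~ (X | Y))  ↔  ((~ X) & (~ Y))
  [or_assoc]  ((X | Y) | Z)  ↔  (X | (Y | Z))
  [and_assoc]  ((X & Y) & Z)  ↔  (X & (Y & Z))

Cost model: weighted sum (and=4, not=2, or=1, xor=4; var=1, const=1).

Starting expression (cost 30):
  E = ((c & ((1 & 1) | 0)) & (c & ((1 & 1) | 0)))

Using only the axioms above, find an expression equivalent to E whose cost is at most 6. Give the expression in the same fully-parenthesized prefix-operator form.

1. [and_idem →] ((c & ((1 & 1) | 0)) & (c & ((1 & 1) | 0)))  →  (c & ((1 & 1) | 0))
2. [and_true →] (1 & 1)  →  1;  E = (c & (1 | 0))
3. [or_false →] (1 | 0)  →  1;  cost 6 ≤ 6, done

(c & 1)   [cost 6]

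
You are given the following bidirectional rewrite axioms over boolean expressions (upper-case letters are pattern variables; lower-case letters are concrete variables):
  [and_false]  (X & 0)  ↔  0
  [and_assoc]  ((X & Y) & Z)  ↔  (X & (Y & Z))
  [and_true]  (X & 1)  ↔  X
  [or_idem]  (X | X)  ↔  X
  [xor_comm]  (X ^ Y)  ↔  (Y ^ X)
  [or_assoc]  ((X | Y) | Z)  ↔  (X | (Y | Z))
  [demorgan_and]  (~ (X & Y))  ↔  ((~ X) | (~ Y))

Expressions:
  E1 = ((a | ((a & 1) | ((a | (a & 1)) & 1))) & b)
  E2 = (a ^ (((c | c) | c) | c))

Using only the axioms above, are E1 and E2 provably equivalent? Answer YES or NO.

NO

The axioms are sound identities: if E1 ↔* E2 then E1 and E2 evaluate identically under any assignment.
Under a=0, b=0, c=1: E1 evaluates to 0, E2 to 1. Distinct ⇒ no rewrite sequence connects them.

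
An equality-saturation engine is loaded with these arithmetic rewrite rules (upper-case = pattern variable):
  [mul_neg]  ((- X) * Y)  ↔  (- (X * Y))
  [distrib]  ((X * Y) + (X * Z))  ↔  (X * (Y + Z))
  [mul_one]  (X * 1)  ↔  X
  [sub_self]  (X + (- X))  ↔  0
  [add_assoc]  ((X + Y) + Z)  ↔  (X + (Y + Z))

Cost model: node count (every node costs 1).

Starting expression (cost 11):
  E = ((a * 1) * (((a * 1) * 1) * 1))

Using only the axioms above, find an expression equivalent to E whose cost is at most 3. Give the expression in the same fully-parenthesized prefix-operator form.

(a * a)   [cost 3]

(1) (((a * 1) * 1) * 1)  =[mul_one →]=  ((a * 1) * 1)    ⊢ ((a * 1) * ((a * 1) * 1))
(2) ((a * 1) * 1)  =[mul_one →]=  (a * 1)    ⊢ ((a * 1) * (a * 1))
(3) (a * 1)  =[mul_one →]=  a    ⊢ ((a * 1) * a)
(4) (a * 1)  =[mul_one →]=  a    ⊢ cost 3, within 3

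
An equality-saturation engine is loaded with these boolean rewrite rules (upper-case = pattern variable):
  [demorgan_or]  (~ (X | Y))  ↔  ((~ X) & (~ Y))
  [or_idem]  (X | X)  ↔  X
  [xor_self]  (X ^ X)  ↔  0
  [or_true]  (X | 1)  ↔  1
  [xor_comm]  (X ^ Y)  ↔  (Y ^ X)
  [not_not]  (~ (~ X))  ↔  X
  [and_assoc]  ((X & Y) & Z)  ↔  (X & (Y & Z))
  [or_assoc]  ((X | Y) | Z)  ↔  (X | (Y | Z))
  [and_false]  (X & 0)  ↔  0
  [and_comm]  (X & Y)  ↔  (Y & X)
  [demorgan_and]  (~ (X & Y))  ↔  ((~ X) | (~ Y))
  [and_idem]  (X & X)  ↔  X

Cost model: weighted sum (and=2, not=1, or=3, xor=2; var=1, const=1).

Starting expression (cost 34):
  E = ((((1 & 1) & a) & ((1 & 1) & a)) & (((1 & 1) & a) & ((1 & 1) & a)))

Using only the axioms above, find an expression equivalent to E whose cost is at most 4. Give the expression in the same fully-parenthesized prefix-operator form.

1. [and_idem →] ((((1 & 1) & a) & ((1 & 1) & a)) & (((1 & 1) & a) & ((1 & 1) & a)))  →  (((1 & 1) & a) & ((1 & 1) & a))
2. [and_idem →] (((1 & 1) & a) & ((1 & 1) & a))  →  ((1 & 1) & a)
3. [and_idem →] (1 & 1)  →  1;  cost 4 ≤ 4, done

(1 & a)   [cost 4]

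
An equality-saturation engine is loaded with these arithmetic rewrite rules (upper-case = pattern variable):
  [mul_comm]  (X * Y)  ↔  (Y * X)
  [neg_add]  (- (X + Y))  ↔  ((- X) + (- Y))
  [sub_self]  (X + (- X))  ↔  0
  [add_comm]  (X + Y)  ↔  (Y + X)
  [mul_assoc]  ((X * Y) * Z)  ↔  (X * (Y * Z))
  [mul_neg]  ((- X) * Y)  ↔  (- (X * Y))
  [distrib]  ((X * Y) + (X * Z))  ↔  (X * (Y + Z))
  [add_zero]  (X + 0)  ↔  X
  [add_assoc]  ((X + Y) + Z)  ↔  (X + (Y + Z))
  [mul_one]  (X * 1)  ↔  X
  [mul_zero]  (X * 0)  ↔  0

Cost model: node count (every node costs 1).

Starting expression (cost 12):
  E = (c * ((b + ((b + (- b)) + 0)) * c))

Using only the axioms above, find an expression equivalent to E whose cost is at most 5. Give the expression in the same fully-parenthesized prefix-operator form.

(c * (b * c))   [cost 5]

step 1: add_zero (→) rewrites ((b + (- b)) + 0) into (b + (- b)), now (c * ((b + (b + (- b))) * c))
step 2: sub_self (→) rewrites (b + (- b)) into 0, now (c * ((b + 0) * c))
step 3: add_zero (→) rewrites (b + 0) into b, reaching cost 5 (bound 5)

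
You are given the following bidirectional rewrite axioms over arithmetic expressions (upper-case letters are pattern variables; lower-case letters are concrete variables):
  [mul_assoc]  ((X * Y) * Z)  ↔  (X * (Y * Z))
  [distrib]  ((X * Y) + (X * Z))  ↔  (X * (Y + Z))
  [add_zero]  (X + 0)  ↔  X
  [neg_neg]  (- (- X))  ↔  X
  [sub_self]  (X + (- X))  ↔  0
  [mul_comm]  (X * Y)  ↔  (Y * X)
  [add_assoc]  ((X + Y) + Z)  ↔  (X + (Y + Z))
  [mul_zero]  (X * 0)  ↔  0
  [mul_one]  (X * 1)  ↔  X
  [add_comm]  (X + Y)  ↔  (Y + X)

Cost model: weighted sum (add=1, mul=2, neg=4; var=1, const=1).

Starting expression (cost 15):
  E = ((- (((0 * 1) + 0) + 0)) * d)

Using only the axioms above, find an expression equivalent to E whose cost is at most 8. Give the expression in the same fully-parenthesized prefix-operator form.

1. [add_zero →] (((0 * 1) + 0) + 0)  →  ((0 * 1) + 0);  E = ((- ((0 * 1) + 0)) * d)
2. [add_zero →] ((0 * 1) + 0)  →  (0 * 1);  E = ((- (0 * 1)) * d)
3. [mul_one →] (0 * 1)  →  0;  cost 8 ≤ 8, done

((- 0) * d)   [cost 8]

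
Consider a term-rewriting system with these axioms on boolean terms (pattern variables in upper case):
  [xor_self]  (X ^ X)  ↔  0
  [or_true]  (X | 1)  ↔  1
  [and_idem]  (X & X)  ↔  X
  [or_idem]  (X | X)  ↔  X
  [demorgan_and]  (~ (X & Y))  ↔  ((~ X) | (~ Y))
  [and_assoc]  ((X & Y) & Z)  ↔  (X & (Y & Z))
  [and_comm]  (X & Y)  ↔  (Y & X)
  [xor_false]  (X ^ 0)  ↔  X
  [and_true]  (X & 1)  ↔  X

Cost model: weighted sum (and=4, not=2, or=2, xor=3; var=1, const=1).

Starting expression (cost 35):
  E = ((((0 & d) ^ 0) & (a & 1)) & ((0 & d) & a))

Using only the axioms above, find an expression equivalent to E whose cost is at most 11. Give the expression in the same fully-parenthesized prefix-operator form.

((0 & d) & a)   [cost 11]

1. [xor_false →] ((0 & d) ^ 0)  →  (0 & d);  E = (((0 & d) & (a & 1)) & ((0 & d) & a))
2. [and_true →] (a & 1)  →  a;  E = (((0 & d) & a) & ((0 & d) & a))
3. [and_idem →] (((0 & d) & a) & ((0 & d) & a))  →  ((0 & d) & a);  cost 11 ≤ 11, done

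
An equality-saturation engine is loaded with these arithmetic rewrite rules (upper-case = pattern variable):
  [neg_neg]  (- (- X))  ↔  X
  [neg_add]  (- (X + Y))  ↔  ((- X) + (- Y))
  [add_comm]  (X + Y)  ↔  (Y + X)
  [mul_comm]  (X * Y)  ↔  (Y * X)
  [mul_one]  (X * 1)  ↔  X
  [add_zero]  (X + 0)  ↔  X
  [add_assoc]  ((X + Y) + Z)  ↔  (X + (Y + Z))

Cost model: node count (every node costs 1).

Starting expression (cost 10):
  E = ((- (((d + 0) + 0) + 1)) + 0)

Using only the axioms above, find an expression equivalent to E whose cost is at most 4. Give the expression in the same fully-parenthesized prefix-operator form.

(1) (d + 0)  =[add_zero →]=  d    ⊢ ((- ((d + 0) + 1)) + 0)
(2) ((- ((d + 0) + 1)) + 0)  =[add_zero →]=  (- ((d + 0) + 1))
(3) (d + 0)  =[add_zero →]=  d    ⊢ cost 4, within 4

(- (d + 1))   [cost 4]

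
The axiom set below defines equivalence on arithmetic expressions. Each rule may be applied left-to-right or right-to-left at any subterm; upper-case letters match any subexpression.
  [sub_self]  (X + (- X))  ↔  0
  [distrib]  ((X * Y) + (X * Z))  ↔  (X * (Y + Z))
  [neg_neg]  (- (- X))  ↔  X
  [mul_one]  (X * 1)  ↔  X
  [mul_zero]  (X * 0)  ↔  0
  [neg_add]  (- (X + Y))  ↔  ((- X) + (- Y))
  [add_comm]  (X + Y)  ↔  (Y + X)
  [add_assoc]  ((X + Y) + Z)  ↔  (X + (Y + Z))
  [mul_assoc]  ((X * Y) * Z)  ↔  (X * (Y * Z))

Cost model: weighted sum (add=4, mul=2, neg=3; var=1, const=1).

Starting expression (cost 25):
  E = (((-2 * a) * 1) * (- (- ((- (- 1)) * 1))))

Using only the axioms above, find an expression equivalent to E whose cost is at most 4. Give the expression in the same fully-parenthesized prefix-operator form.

(-2 * a)   [cost 4]

step 1: mul_one (→) rewrites ((- (- 1)) * 1) into (- (- 1)), now (((-2 * a) * 1) * (- (- (- (- 1)))))
step 2: mul_one (→) rewrites ((-2 * a) * 1) into (-2 * a), now ((-2 * a) * (- (- (- (- 1)))))
step 3: neg_neg (→) rewrites (- (- 1)) into 1, now ((-2 * a) * (- (- 1)))
step 4: neg_neg (→) rewrites (- (- 1)) into 1, now ((-2 * a) * 1)
step 5: mul_one (→) rewrites ((-2 * a) * 1) into (-2 * a), reaching cost 4 (bound 4)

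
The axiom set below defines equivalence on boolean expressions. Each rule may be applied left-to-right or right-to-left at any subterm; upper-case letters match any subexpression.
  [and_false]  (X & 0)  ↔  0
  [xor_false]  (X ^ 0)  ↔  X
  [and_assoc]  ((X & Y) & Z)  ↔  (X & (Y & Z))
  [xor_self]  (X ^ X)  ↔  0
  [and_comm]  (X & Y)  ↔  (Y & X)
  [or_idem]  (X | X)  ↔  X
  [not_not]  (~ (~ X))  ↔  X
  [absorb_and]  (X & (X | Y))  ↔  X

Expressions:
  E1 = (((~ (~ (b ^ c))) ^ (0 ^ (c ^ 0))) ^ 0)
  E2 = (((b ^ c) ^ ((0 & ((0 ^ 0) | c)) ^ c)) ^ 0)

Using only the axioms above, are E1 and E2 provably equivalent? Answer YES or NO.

step 1: xor_false (→) rewrites (c ^ 0) into c, now (((~ (~ (b ^ c))) ^ (0 ^ c)) ^ 0)
step 2: not_not (→) rewrites (~ (~ (b ^ c))) into (b ^ c), now (((b ^ c) ^ (0 ^ c)) ^ 0)
step 3: xor_false (→) rewrites (((b ^ c) ^ (0 ^ c)) ^ 0) into ((b ^ c) ^ (0 ^ c))
step 4: absorb_and (←) rewrites 0 into (0 & (0 | c)), now ((b ^ c) ^ ((0 & (0 | c)) ^ c))
step 5: xor_self (←) rewrites 0 into (0 ^ 0), now ((b ^ c) ^ ((0 & ((0 ^ 0) | c)) ^ c))
step 6: xor_false (←) rewrites ((b ^ c) ^ ((0 & ((0 ^ 0) | c)) ^ c)) into (((b ^ c) ^ ((0 & ((0 ^ 0) | c)) ^ c)) ^ 0), which is E2

YES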